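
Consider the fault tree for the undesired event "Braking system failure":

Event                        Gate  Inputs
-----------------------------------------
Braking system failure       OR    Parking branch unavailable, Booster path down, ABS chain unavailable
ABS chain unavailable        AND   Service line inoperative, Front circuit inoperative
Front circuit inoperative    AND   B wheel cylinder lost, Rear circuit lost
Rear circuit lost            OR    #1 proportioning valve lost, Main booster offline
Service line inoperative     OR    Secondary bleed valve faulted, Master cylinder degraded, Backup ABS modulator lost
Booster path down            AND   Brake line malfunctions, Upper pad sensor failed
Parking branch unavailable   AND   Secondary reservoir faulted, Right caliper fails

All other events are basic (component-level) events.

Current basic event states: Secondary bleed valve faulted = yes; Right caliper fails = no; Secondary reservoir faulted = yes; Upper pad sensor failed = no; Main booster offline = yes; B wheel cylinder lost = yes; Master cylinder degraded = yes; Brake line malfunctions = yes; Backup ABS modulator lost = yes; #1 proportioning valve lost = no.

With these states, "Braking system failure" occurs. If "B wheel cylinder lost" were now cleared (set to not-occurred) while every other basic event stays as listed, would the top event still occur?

No

Counterfactual: set "B wheel cylinder lost" to not occurred.
Parking branch unavailable [AND]: Secondary reservoir faulted=occurs, Right caliper fails=not → not all inputs occur → does not occur.
Booster path down [AND]: Brake line malfunctions=occurs, Upper pad sensor failed=not → not all inputs occur → does not occur.
Service line inoperative [OR]: Secondary bleed valve faulted=occurs, Master cylinder degraded=occurs, Backup ABS modulator lost=occurs → at least one input occurs → occurs.
Rear circuit lost [OR]: #1 proportioning valve lost=not, Main booster offline=occurs → at least one input occurs → occurs.
Front circuit inoperative [AND]: B wheel cylinder lost=not, Rear circuit lost=occurs → not all inputs occur → does not occur.
ABS chain unavailable [AND]: Service line inoperative=occurs, Front circuit inoperative=not → not all inputs occur → does not occur.
Braking system failure [OR]: Parking branch unavailable=not, Booster path down=not, ABS chain unavailable=not → no input occurs → does not occur.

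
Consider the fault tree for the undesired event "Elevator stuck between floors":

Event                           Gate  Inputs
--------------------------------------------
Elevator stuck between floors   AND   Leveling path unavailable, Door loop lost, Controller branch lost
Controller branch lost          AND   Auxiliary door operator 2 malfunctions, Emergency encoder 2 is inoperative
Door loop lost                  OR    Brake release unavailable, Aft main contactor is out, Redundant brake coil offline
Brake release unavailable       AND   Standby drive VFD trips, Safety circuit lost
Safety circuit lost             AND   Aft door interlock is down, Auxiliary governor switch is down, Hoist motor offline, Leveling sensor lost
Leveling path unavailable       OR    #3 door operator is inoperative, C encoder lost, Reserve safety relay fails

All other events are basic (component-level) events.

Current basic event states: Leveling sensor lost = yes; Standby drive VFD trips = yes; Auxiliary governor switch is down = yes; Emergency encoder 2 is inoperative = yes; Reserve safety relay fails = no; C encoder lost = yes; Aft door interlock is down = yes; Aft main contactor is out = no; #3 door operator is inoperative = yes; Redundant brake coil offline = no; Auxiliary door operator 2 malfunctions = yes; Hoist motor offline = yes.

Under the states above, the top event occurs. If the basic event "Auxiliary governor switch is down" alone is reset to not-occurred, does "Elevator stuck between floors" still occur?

No

Counterfactual: set "Auxiliary governor switch is down" to not occurred.
Leveling path unavailable [OR]: #3 door operator is inoperative=occurs, C encoder lost=occurs, Reserve safety relay fails=not → at least one input occurs → occurs.
Safety circuit lost [AND]: Aft door interlock is down=occurs, Auxiliary governor switch is down=not, Hoist motor offline=occurs, Leveling sensor lost=occurs → not all inputs occur → does not occur.
Brake release unavailable [AND]: Standby drive VFD trips=occurs, Safety circuit lost=not → not all inputs occur → does not occur.
Door loop lost [OR]: Brake release unavailable=not, Aft main contactor is out=not, Redundant brake coil offline=not → no input occurs → does not occur.
Controller branch lost [AND]: Auxiliary door operator 2 malfunctions=occurs, Emergency encoder 2 is inoperative=occurs → all inputs occur → occurs.
Elevator stuck between floors [AND]: Leveling path unavailable=occurs, Door loop lost=not, Controller branch lost=occurs → not all inputs occur → does not occur.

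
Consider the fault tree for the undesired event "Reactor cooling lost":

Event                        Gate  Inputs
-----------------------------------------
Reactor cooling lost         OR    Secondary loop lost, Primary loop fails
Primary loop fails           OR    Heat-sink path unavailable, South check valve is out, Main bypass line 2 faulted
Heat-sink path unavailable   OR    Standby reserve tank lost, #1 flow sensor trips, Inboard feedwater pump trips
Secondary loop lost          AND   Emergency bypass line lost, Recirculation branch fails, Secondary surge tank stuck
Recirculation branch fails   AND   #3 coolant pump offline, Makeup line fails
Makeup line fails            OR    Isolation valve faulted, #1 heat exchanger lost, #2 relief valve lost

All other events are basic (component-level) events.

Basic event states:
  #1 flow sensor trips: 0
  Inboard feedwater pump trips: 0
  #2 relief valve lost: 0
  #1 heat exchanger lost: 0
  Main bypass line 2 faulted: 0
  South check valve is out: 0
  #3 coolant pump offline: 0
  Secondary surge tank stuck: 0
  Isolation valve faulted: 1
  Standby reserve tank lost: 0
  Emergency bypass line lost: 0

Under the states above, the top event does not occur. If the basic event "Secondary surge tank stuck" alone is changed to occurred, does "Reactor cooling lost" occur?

No

Counterfactual: set "Secondary surge tank stuck" to occurred.
Makeup line fails [OR]: Isolation valve faulted=occurs, #1 heat exchanger lost=not, #2 relief valve lost=not → at least one input occurs → occurs.
Recirculation branch fails [AND]: #3 coolant pump offline=not, Makeup line fails=occurs → not all inputs occur → does not occur.
Secondary loop lost [AND]: Emergency bypass line lost=not, Recirculation branch fails=not, Secondary surge tank stuck=occurs → not all inputs occur → does not occur.
Heat-sink path unavailable [OR]: Standby reserve tank lost=not, #1 flow sensor trips=not, Inboard feedwater pump trips=not → no input occurs → does not occur.
Primary loop fails [OR]: Heat-sink path unavailable=not, South check valve is out=not, Main bypass line 2 faulted=not → no input occurs → does not occur.
Reactor cooling lost [OR]: Secondary loop lost=not, Primary loop fails=not → no input occurs → does not occur.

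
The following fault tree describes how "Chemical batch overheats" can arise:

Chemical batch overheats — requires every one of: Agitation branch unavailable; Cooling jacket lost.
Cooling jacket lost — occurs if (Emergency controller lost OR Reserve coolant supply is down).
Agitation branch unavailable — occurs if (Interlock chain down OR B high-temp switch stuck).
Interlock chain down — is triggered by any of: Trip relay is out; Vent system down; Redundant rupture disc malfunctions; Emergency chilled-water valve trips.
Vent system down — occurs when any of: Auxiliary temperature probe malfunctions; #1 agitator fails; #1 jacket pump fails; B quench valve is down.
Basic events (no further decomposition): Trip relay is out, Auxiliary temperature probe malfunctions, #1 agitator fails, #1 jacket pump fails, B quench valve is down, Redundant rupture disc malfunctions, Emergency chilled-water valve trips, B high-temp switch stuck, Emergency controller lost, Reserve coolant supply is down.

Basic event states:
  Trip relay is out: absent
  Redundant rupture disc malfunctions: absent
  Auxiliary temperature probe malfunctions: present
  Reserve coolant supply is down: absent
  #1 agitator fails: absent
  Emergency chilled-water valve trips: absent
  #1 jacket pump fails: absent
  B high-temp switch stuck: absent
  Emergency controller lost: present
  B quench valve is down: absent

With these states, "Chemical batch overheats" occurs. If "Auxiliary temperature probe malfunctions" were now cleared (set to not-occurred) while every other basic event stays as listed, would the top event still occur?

Counterfactual: set "Auxiliary temperature probe malfunctions" to not occurred.
Vent system down [OR]: Auxiliary temperature probe malfunctions=not, #1 agitator fails=not, #1 jacket pump fails=not, B quench valve is down=not → no input occurs → does not occur.
Interlock chain down [OR]: Trip relay is out=not, Vent system down=not, Redundant rupture disc malfunctions=not, Emergency chilled-water valve trips=not → no input occurs → does not occur.
Agitation branch unavailable [OR]: Interlock chain down=not, B high-temp switch stuck=not → no input occurs → does not occur.
Cooling jacket lost [OR]: Emergency controller lost=occurs, Reserve coolant supply is down=not → at least one input occurs → occurs.
Chemical batch overheats [AND]: Agitation branch unavailable=not, Cooling jacket lost=occurs → not all inputs occur → does not occur.

No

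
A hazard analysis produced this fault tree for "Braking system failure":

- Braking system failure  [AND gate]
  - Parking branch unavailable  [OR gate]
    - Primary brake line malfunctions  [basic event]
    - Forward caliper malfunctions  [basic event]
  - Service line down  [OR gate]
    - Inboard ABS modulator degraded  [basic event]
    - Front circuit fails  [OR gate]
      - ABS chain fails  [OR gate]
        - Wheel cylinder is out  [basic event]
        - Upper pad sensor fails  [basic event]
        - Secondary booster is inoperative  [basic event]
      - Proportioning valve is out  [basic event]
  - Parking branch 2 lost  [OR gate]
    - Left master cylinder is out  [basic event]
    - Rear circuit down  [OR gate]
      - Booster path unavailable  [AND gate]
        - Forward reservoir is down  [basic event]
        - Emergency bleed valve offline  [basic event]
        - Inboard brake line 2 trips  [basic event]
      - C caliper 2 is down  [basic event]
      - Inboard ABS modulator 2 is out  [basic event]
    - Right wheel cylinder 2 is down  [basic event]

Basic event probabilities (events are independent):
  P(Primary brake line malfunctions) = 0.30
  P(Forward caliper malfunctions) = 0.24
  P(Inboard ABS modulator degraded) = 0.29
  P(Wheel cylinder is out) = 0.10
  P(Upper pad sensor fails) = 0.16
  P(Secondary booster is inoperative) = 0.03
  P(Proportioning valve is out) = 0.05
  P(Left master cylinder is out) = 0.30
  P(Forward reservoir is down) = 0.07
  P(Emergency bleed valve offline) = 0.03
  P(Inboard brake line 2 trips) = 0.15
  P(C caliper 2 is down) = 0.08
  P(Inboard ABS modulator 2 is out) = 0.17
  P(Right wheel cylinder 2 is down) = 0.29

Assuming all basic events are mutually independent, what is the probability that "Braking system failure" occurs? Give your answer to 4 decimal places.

P(Parking branch unavailable) [OR] = 1 − (1−0.30) × (1−0.24) = 0.468000
P(ABS chain fails) [OR] = 1 − (1−0.10) × (1−0.16) × (1−0.03) = 0.266680
P(Front circuit fails) [OR] = 1 − (1−0.266680) × (1−0.05) = 0.303346
P(Service line down) [OR] = 1 − (1−0.29) × (1−0.303346) = 0.505376
P(Booster path unavailable) [AND] = 0.07 × 0.03 × 0.15 = 0.000315
P(Rear circuit down) [OR] = 1 − (1−0.000315) × (1−0.08) × (1−0.17) = 0.236641
P(Parking branch 2 lost) [OR] = 1 − (1−0.30) × (1−0.236641) × (1−0.29) = 0.620611
P(Braking system failure) [AND] = 0.468000 × 0.505376 × 0.620611 = 0.146784
Rounded to 4 decimal places: P(Braking system failure) ≈ 0.1468.

0.1468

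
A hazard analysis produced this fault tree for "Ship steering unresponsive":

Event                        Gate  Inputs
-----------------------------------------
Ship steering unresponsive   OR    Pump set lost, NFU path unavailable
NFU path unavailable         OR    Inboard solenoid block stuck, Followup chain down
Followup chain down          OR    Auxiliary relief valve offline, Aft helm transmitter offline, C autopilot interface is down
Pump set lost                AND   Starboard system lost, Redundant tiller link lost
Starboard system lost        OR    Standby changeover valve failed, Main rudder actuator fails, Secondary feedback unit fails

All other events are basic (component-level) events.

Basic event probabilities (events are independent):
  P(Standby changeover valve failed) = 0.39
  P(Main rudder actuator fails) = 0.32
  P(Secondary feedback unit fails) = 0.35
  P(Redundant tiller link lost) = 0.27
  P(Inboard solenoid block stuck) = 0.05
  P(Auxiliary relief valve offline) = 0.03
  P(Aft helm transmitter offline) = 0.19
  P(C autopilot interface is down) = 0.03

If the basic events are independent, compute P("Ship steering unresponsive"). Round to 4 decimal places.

0.4188

P(Starboard system lost) [OR] = 1 − (1−0.39) × (1−0.32) × (1−0.35) = 0.730380
P(Pump set lost) [AND] = 0.730380 × 0.27 = 0.197203
P(Followup chain down) [OR] = 1 − (1−0.03) × (1−0.19) × (1−0.03) = 0.237871
P(NFU path unavailable) [OR] = 1 − (1−0.05) × (1−0.237871) = 0.275977
P(Ship steering unresponsive) [OR] = 1 − (1−0.197203) × (1−0.275977) = 0.418757
Rounded to 4 decimal places: P(Ship steering unresponsive) ≈ 0.4188.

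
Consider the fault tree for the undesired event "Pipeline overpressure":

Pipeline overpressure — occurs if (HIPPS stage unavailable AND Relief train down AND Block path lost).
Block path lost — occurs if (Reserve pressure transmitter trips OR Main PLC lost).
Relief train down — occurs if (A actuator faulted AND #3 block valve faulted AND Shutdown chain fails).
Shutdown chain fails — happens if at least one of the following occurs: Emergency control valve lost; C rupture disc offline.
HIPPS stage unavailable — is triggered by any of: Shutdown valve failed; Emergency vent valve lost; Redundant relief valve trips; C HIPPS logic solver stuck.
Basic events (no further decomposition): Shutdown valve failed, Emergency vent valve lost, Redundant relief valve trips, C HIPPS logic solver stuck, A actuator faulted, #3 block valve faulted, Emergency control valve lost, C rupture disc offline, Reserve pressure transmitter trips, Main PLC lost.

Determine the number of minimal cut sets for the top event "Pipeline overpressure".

HIPPS stage unavailable [OR]: union of children's cut sets → 4 cut set(s).
Shutdown chain fails [OR]: union of children's cut sets → 2 cut set(s).
Relief train down [AND]: one cut set from each child combined → 1 × 1 × 2 = 2 cut set(s).
Block path lost [OR]: union of children's cut sets → 2 cut set(s).
Pipeline overpressure [AND]: one cut set from each child combined → 4 × 2 × 2 = 16 cut set(s).

16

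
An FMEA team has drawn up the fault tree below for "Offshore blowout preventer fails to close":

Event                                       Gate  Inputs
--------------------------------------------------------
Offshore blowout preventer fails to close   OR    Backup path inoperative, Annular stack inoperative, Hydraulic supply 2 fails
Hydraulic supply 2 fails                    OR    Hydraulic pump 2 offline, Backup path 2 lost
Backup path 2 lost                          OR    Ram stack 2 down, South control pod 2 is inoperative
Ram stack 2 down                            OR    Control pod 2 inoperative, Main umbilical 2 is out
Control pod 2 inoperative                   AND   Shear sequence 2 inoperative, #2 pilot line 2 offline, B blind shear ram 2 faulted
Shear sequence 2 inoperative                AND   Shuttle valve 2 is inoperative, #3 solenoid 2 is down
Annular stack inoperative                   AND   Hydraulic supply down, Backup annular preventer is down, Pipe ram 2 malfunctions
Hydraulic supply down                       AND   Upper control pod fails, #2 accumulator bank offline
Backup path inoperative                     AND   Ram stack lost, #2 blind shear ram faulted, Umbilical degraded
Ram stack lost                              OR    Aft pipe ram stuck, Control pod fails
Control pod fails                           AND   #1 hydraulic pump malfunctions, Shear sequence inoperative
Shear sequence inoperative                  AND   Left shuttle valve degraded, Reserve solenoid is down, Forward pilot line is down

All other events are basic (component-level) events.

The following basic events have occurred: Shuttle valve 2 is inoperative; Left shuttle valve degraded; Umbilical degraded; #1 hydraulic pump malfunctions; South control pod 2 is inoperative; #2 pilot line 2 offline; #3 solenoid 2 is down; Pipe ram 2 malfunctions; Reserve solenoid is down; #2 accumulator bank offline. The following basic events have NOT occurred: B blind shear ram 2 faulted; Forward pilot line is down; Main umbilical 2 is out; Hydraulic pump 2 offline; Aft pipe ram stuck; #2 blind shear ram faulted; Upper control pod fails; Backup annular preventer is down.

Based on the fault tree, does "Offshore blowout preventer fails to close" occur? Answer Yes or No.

Yes

Shear sequence inoperative [AND]: Left shuttle valve degraded=occurs, Reserve solenoid is down=occurs, Forward pilot line is down=not → not all inputs occur → does not occur.
Control pod fails [AND]: #1 hydraulic pump malfunctions=occurs, Shear sequence inoperative=not → not all inputs occur → does not occur.
Ram stack lost [OR]: Aft pipe ram stuck=not, Control pod fails=not → no input occurs → does not occur.
Backup path inoperative [AND]: Ram stack lost=not, #2 blind shear ram faulted=not, Umbilical degraded=occurs → not all inputs occur → does not occur.
Hydraulic supply down [AND]: Upper control pod fails=not, #2 accumulator bank offline=occurs → not all inputs occur → does not occur.
Annular stack inoperative [AND]: Hydraulic supply down=not, Backup annular preventer is down=not, Pipe ram 2 malfunctions=occurs → not all inputs occur → does not occur.
Shear sequence 2 inoperative [AND]: Shuttle valve 2 is inoperative=occurs, #3 solenoid 2 is down=occurs → all inputs occur → occurs.
Control pod 2 inoperative [AND]: Shear sequence 2 inoperative=occurs, #2 pilot line 2 offline=occurs, B blind shear ram 2 faulted=not → not all inputs occur → does not occur.
Ram stack 2 down [OR]: Control pod 2 inoperative=not, Main umbilical 2 is out=not → no input occurs → does not occur.
Backup path 2 lost [OR]: Ram stack 2 down=not, South control pod 2 is inoperative=occurs → at least one input occurs → occurs.
Hydraulic supply 2 fails [OR]: Hydraulic pump 2 offline=not, Backup path 2 lost=occurs → at least one input occurs → occurs.
Offshore blowout preventer fails to close [OR]: Backup path inoperative=not, Annular stack inoperative=not, Hydraulic supply 2 fails=occurs → at least one input occurs → occurs.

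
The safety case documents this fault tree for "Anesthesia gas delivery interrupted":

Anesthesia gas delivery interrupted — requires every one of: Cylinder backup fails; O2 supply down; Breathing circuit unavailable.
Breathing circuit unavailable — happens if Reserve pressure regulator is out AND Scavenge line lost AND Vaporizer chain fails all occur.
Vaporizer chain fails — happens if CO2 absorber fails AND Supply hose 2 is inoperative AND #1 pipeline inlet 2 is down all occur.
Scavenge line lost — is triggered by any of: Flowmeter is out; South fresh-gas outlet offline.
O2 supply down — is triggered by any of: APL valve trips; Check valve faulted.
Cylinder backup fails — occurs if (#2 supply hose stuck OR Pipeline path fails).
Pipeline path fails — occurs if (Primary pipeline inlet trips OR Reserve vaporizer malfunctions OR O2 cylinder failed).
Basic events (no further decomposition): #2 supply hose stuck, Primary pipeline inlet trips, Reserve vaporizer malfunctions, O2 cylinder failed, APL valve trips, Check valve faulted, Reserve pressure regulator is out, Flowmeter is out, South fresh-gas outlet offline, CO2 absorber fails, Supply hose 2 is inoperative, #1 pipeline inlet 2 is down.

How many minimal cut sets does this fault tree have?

Pipeline path fails [OR]: union of children's cut sets → 3 cut set(s).
Cylinder backup fails [OR]: union of children's cut sets → 4 cut set(s).
O2 supply down [OR]: union of children's cut sets → 2 cut set(s).
Scavenge line lost [OR]: union of children's cut sets → 2 cut set(s).
Vaporizer chain fails [AND]: one cut set from each child combined → 1 × 1 × 1 = 1 cut set(s).
Breathing circuit unavailable [AND]: one cut set from each child combined → 1 × 2 × 1 = 2 cut set(s).
Anesthesia gas delivery interrupted [AND]: one cut set from each child combined → 4 × 2 × 2 = 16 cut set(s).

16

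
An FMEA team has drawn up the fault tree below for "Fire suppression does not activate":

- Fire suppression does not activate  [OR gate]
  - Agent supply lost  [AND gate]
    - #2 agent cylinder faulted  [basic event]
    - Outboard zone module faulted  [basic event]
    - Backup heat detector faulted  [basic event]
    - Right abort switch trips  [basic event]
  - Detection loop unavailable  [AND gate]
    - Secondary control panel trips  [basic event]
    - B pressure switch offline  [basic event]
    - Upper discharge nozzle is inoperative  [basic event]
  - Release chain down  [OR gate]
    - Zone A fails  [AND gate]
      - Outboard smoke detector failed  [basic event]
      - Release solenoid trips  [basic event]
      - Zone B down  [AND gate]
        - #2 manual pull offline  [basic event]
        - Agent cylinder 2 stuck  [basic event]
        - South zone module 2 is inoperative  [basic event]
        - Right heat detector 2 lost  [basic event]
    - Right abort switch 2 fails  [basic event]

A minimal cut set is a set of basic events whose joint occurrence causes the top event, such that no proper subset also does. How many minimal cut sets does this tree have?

4

Agent supply lost [AND]: one cut set from each child combined → 1 × 1 × 1 × 1 = 1 cut set(s).
Detection loop unavailable [AND]: one cut set from each child combined → 1 × 1 × 1 = 1 cut set(s).
Zone B down [AND]: one cut set from each child combined → 1 × 1 × 1 × 1 = 1 cut set(s).
Zone A fails [AND]: one cut set from each child combined → 1 × 1 × 1 = 1 cut set(s).
Release chain down [OR]: union of children's cut sets → 2 cut set(s).
Fire suppression does not activate [OR]: union of children's cut sets → 4 cut set(s).
Minimal cut sets: {#2 agent cylinder faulted, Backup heat detector faulted, Outboard zone module faulted, Right abort switch trips}; {B pressure switch offline, Secondary control panel trips, Upper discharge nozzle is inoperative}; {#2 manual pull offline, Agent cylinder 2 stuck, Outboard smoke detector failed, Release solenoid trips, Right heat detector 2 lost, South zone module 2 is inoperative}; {Right abort switch 2 fails}.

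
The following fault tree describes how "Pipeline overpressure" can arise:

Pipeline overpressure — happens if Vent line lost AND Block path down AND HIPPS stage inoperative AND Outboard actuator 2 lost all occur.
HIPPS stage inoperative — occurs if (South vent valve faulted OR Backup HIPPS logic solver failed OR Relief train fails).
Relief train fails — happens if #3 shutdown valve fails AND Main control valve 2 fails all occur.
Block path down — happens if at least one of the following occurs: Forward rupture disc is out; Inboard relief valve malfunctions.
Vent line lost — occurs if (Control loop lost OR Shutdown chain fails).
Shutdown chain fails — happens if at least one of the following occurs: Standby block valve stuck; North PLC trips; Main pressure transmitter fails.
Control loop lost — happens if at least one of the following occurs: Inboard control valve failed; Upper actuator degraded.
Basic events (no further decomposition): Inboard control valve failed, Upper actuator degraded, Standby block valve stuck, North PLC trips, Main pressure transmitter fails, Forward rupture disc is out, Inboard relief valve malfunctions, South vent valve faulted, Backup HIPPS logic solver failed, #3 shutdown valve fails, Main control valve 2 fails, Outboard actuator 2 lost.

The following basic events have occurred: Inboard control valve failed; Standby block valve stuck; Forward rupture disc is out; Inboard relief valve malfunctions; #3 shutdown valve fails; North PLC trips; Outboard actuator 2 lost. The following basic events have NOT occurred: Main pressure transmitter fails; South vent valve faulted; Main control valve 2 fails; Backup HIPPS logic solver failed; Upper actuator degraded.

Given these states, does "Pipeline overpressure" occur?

Control loop lost [OR]: Inboard control valve failed=occurs, Upper actuator degraded=not → at least one input occurs → occurs.
Shutdown chain fails [OR]: Standby block valve stuck=occurs, North PLC trips=occurs, Main pressure transmitter fails=not → at least one input occurs → occurs.
Vent line lost [OR]: Control loop lost=occurs, Shutdown chain fails=occurs → at least one input occurs → occurs.
Block path down [OR]: Forward rupture disc is out=occurs, Inboard relief valve malfunctions=occurs → at least one input occurs → occurs.
Relief train fails [AND]: #3 shutdown valve fails=occurs, Main control valve 2 fails=not → not all inputs occur → does not occur.
HIPPS stage inoperative [OR]: South vent valve faulted=not, Backup HIPPS logic solver failed=not, Relief train fails=not → no input occurs → does not occur.
Pipeline overpressure [AND]: Vent line lost=occurs, Block path down=occurs, HIPPS stage inoperative=not, Outboard actuator 2 lost=occurs → not all inputs occur → does not occur.

No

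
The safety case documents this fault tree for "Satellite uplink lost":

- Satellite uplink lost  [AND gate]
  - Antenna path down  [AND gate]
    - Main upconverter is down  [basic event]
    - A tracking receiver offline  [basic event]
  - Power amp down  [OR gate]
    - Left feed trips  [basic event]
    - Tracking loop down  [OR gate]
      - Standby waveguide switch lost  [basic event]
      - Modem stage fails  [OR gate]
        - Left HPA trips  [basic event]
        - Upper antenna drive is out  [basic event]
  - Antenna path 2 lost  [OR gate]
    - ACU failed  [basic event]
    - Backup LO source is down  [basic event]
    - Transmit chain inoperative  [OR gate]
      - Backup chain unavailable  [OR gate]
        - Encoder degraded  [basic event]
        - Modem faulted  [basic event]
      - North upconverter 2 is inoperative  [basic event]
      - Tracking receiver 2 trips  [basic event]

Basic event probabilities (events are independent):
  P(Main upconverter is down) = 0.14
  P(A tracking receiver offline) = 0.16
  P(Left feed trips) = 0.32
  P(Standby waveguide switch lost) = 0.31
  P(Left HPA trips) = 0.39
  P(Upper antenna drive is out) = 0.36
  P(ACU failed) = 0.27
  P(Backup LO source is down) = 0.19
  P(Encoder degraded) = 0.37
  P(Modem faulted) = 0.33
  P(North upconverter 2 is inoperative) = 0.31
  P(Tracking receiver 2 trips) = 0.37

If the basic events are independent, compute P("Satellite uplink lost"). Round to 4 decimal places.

P(Antenna path down) [AND] = 0.14 × 0.16 = 0.022400
P(Modem stage fails) [OR] = 1 − (1−0.39) × (1−0.36) = 0.609600
P(Tracking loop down) [OR] = 1 − (1−0.31) × (1−0.609600) = 0.730624
P(Power amp down) [OR] = 1 − (1−0.32) × (1−0.730624) = 0.816824
P(Backup chain unavailable) [OR] = 1 − (1−0.37) × (1−0.33) = 0.577900
P(Transmit chain inoperative) [OR] = 1 − (1−0.577900) × (1−0.31) × (1−0.37) = 0.816513
P(Antenna path 2 lost) [OR] = 1 − (1−0.27) × (1−0.19) × (1−0.816513) = 0.891504
P(Satellite uplink lost) [AND] = 0.022400 × 0.816824 × 0.891504 = 0.016312
Rounded to 4 decimal places: P(Satellite uplink lost) ≈ 0.0163.

0.0163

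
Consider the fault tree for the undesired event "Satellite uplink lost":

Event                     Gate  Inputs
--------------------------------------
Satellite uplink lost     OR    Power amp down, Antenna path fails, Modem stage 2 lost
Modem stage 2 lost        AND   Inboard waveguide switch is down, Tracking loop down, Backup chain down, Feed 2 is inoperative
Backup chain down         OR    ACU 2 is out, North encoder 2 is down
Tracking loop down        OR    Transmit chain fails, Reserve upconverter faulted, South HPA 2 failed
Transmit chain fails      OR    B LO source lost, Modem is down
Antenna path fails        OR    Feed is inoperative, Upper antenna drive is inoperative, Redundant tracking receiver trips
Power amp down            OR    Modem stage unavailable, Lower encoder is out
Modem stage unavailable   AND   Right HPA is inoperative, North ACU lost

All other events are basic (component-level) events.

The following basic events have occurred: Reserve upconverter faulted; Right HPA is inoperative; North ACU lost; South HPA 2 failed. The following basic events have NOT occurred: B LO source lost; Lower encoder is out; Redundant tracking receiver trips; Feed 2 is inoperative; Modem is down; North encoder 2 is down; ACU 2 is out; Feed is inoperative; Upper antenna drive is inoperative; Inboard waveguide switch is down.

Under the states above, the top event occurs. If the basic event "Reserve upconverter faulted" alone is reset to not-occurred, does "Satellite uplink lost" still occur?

Counterfactual: set "Reserve upconverter faulted" to not occurred.
Modem stage unavailable [AND]: Right HPA is inoperative=occurs, North ACU lost=occurs → all inputs occur → occurs.
Power amp down [OR]: Modem stage unavailable=occurs, Lower encoder is out=not → at least one input occurs → occurs.
Antenna path fails [OR]: Feed is inoperative=not, Upper antenna drive is inoperative=not, Redundant tracking receiver trips=not → no input occurs → does not occur.
Transmit chain fails [OR]: B LO source lost=not, Modem is down=not → no input occurs → does not occur.
Tracking loop down [OR]: Transmit chain fails=not, Reserve upconverter faulted=not, South HPA 2 failed=occurs → at least one input occurs → occurs.
Backup chain down [OR]: ACU 2 is out=not, North encoder 2 is down=not → no input occurs → does not occur.
Modem stage 2 lost [AND]: Inboard waveguide switch is down=not, Tracking loop down=occurs, Backup chain down=not, Feed 2 is inoperative=not → not all inputs occur → does not occur.
Satellite uplink lost [OR]: Power amp down=occurs, Antenna path fails=not, Modem stage 2 lost=not → at least one input occurs → occurs.

Yes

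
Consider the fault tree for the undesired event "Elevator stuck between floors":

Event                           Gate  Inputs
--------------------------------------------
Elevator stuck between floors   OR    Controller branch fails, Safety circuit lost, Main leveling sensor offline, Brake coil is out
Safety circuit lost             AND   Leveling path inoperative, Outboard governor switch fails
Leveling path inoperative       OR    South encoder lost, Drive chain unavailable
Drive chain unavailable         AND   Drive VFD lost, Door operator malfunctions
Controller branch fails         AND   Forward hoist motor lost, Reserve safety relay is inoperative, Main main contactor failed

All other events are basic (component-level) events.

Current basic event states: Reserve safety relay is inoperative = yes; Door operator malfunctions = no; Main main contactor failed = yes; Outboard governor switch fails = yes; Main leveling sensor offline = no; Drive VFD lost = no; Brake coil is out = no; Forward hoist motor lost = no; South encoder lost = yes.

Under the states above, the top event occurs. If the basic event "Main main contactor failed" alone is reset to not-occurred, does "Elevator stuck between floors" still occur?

Counterfactual: set "Main main contactor failed" to not occurred.
Controller branch fails [AND]: Forward hoist motor lost=not, Reserve safety relay is inoperative=occurs, Main main contactor failed=not → not all inputs occur → does not occur.
Drive chain unavailable [AND]: Drive VFD lost=not, Door operator malfunctions=not → not all inputs occur → does not occur.
Leveling path inoperative [OR]: South encoder lost=occurs, Drive chain unavailable=not → at least one input occurs → occurs.
Safety circuit lost [AND]: Leveling path inoperative=occurs, Outboard governor switch fails=occurs → all inputs occur → occurs.
Elevator stuck between floors [OR]: Controller branch fails=not, Safety circuit lost=occurs, Main leveling sensor offline=not, Brake coil is out=not → at least one input occurs → occurs.

Yes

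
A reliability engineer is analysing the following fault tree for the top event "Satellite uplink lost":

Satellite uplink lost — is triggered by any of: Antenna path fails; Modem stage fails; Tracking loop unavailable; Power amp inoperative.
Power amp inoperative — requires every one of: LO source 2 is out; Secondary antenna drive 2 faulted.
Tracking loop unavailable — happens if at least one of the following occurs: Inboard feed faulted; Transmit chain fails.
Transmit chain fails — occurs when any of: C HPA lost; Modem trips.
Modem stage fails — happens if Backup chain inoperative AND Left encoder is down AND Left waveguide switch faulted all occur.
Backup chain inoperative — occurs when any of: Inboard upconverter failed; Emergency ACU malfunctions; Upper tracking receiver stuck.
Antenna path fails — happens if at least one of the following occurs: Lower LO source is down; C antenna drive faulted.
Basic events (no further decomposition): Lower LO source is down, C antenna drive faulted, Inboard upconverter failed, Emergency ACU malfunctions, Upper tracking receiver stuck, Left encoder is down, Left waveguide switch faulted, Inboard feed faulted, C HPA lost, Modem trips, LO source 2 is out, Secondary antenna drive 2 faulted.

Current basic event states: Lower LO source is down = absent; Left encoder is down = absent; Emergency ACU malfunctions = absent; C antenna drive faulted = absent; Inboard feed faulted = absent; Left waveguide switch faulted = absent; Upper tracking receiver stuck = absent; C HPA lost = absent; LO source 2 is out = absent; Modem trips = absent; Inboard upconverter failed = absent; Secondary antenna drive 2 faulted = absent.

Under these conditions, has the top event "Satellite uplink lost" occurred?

No

Antenna path fails [OR]: Lower LO source is down=not, C antenna drive faulted=not → no input occurs → does not occur.
Backup chain inoperative [OR]: Inboard upconverter failed=not, Emergency ACU malfunctions=not, Upper tracking receiver stuck=not → no input occurs → does not occur.
Modem stage fails [AND]: Backup chain inoperative=not, Left encoder is down=not, Left waveguide switch faulted=not → not all inputs occur → does not occur.
Transmit chain fails [OR]: C HPA lost=not, Modem trips=not → no input occurs → does not occur.
Tracking loop unavailable [OR]: Inboard feed faulted=not, Transmit chain fails=not → no input occurs → does not occur.
Power amp inoperative [AND]: LO source 2 is out=not, Secondary antenna drive 2 faulted=not → not all inputs occur → does not occur.
Satellite uplink lost [OR]: Antenna path fails=not, Modem stage fails=not, Tracking loop unavailable=not, Power amp inoperative=not → no input occurs → does not occur.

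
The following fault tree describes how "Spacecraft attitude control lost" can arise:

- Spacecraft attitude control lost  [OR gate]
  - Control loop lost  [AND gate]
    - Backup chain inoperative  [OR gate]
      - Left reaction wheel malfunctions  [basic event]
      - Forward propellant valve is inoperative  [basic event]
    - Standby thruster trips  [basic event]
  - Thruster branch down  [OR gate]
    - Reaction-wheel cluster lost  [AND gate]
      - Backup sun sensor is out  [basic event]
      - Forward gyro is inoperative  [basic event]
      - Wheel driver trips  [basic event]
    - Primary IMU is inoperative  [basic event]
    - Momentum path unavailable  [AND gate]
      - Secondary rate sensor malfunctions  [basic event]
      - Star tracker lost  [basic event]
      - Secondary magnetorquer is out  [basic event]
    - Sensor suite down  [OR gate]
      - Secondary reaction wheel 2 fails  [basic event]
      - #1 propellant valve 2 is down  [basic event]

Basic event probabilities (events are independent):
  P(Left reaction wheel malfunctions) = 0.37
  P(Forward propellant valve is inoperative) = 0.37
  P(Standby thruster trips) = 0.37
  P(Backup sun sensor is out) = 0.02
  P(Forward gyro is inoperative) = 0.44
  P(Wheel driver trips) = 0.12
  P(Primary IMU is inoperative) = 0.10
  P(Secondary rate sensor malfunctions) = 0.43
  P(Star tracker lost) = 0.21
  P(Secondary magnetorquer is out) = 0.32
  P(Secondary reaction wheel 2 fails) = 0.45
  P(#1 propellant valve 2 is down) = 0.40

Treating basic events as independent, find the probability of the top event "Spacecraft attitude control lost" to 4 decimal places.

P(Backup chain inoperative) [OR] = 1 − (1−0.37) × (1−0.37) = 0.603100
P(Control loop lost) [AND] = 0.603100 × 0.37 = 0.223147
P(Reaction-wheel cluster lost) [AND] = 0.02 × 0.44 × 0.12 = 0.001056
P(Momentum path unavailable) [AND] = 0.43 × 0.21 × 0.32 = 0.028896
P(Sensor suite down) [OR] = 1 − (1−0.45) × (1−0.40) = 0.670000
P(Thruster branch down) [OR] = 1 − (1−0.001056) × (1−0.10) × (1−0.028896) × (1−0.670000) = 0.711887
P(Spacecraft attitude control lost) [OR] = 1 − (1−0.223147) × (1−0.711887) = 0.776179
Rounded to 4 decimal places: P(Spacecraft attitude control lost) ≈ 0.7762.

0.7762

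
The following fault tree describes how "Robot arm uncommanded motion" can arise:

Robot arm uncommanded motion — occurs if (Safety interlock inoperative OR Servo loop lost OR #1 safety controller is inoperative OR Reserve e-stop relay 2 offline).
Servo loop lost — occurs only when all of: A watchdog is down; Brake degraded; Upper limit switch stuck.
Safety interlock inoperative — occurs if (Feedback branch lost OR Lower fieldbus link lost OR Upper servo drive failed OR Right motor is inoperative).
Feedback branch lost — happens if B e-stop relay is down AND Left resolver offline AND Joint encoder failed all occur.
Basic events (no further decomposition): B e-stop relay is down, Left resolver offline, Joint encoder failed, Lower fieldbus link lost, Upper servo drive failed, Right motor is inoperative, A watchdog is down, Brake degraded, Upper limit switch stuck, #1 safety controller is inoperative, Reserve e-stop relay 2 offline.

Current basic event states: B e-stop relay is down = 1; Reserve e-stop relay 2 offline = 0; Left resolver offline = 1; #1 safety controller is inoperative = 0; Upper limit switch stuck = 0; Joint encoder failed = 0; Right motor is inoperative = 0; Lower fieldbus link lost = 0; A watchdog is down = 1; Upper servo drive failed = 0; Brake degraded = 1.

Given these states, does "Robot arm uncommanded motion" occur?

Feedback branch lost [AND]: B e-stop relay is down=occurs, Left resolver offline=occurs, Joint encoder failed=not → not all inputs occur → does not occur.
Safety interlock inoperative [OR]: Feedback branch lost=not, Lower fieldbus link lost=not, Upper servo drive failed=not, Right motor is inoperative=not → no input occurs → does not occur.
Servo loop lost [AND]: A watchdog is down=occurs, Brake degraded=occurs, Upper limit switch stuck=not → not all inputs occur → does not occur.
Robot arm uncommanded motion [OR]: Safety interlock inoperative=not, Servo loop lost=not, #1 safety controller is inoperative=not, Reserve e-stop relay 2 offline=not → no input occurs → does not occur.

No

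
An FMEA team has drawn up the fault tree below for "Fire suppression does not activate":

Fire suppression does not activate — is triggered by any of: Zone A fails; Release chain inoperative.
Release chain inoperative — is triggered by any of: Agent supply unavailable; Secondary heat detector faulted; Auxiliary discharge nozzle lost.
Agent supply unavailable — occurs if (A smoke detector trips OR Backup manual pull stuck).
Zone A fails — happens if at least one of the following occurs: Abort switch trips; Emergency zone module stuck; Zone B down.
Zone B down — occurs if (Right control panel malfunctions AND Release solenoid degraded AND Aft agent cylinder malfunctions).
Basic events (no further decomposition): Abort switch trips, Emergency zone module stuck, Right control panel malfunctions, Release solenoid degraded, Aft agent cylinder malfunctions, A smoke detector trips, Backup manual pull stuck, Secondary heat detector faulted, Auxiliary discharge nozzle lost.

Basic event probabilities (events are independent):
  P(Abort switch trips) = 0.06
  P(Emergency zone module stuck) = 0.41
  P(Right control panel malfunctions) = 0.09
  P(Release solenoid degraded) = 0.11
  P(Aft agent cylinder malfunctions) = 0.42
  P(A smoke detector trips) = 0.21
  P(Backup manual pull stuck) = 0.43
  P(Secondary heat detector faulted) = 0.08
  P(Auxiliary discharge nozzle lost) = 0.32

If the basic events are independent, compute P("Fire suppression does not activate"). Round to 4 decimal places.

P(Zone B down) [AND] = 0.09 × 0.11 × 0.42 = 0.004158
P(Zone A fails) [OR] = 1 − (1−0.06) × (1−0.41) × (1−0.004158) = 0.447706
P(Agent supply unavailable) [OR] = 1 − (1−0.21) × (1−0.43) = 0.549700
P(Release chain inoperative) [OR] = 1 − (1−0.549700) × (1−0.08) × (1−0.32) = 0.718292
P(Fire suppression does not activate) [OR] = 1 − (1−0.447706) × (1−0.718292) = 0.844414
Rounded to 4 decimal places: P(Fire suppression does not activate) ≈ 0.8444.

0.8444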